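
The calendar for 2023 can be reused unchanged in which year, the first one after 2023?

2034

Two years share a calendar iff Jan 1 falls on the same weekday and both are leap or both are common. 2023: Jan 1 is Sunday, common year.
2024: Jan 1 Monday, leap
2025: Jan 1 Wednesday, common
2026: Jan 1 Thursday, common
2027: Jan 1 Friday, common
2028: Jan 1 Saturday, leap
2029: Jan 1 Monday, common
2030: Jan 1 Tuesday, common
2031: Jan 1 Wednesday, common
2032: Jan 1 Thursday, leap
2033: Jan 1 Saturday, common
2034: Jan 1 Sunday, common
2034 matches on both conditions.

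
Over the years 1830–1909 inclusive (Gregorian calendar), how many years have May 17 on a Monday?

11

Track May 17's weekday year by year (advancing +1, or +2 across a Feb 29):
  1830: Mon ✓  1831: Tue (+1)  1832: Thu (+2)  1833: Fri (+1)  1834: Sat (+1)
  1835: Sun (+1)  1836: Tue (+2)  1837: Wed (+1)  1838: Thu (+1)  1839: Fri (+1)
  1840: Sun (+2)  1841: Mon (+1) ✓  1842: Tue (+1)  1843: Wed (+1)  … (52 more years) …
  1896: Sun (+2)  1897: Mon (+1) ✓  1898: Tue (+1)  1899: Wed (+1)  1900: Thu (+1)
  1901: Fri (+1)  1902: Sat (+1)  1903: Sun (+1)  1904: Tue (+2)  1905: Wed (+1)
  1906: Thu (+1)  1907: Fri (+1)  1908: Sun (+2)  1909: Mon (+1) ✓
Monday years: 1830, 1841, 1847, 1852, 1858, 1869, 1875, 1880, 1886, 1897, 1909 — 11 in total.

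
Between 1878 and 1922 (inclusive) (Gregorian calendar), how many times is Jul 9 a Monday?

6

Track Jul 9's weekday year by year (advancing +1, or +2 across a Feb 29):
  1878: Tue  1879: Wed (+1)  1880: Fri (+2)  1881: Sat (+1)  1882: Sun (+1)
  1883: Mon (+1) ✓  1884: Wed (+2)  1885: Thu (+1)  1886: Fri (+1)  1887: Sat (+1)
  1888: Mon (+2) ✓  1889: Tue (+1)  1890: Wed (+1)  1891: Thu (+1)  … (17 more years) …
  1909: Fri (+1)  1910: Sat (+1)  1911: Sun (+1)  1912: Tue (+2)  1913: Wed (+1)
  1914: Thu (+1)  1915: Fri (+1)  1916: Sun (+2)  1917: Mon (+1) ✓  1918: Tue (+1)
  1919: Wed (+1)  1920: Fri (+2)  1921: Sat (+1)  1922: Sun (+1)
Monday years: 1883, 1888, 1894, 1900, 1906, 1917 — 6 in total.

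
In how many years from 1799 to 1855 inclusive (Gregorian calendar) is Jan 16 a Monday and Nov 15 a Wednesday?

Check each year's weekday for Jan 16 and Nov 15:
  1799: Wed/Fri  1800: Thu/Sat  1801: Fri/Sun  1802: Sat/Mon  1803: Sun/Tue  1804: Mon/Thu  1805: Wed/Fri  1806: Thu/Sat  1807: Fri/Sun  1808: Sat/Tue  1809: Mon/Wed ✓  1810: Tue/Thu  1811: Wed/Fri  1812: Thu/Sun  …(29 more)…  1842: Sun/Tue  1843: Mon/Wed ✓  1844: Tue/Fri  1845: Thu/Sat  1846: Fri/Sun  1847: Sat/Mon  1848: Sun/Wed  1849: Tue/Thu  1850: Wed/Fri  1851: Thu/Sat  1852: Fri/Mon  1853: Sun/Tue  1854: Mon/Wed ✓  1855: Tue/Thu
Both conditions hold in: 1809, 1815, 1826, 1837, 1843, 1854 — 6.

6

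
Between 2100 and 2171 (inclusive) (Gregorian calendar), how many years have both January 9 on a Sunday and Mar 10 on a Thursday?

Check each year's weekday for January 9 and Mar 10:
  2100: Sat/Wed  2101: Sun/Thu ✓  2102: Mon/Fri  2103: Tue/Sat  2104: Wed/Mon  2105: Fri/Tue  2106: Sat/Wed  2107: Sun/Thu ✓  2108: Mon/Sat  2109: Wed/Sun  2110: Thu/Mon  2111: Fri/Tue  2112: Sat/Thu  2113: Mon/Fri  …(44 more)…  2158: Mon/Fri  2159: Tue/Sat  2160: Wed/Mon  2161: Fri/Tue  2162: Sat/Wed  2163: Sun/Thu ✓  2164: Mon/Sat  2165: Wed/Sun  2166: Thu/Mon  2167: Fri/Tue  2168: Sat/Thu  2169: Mon/Fri  2170: Tue/Sat  2171: Wed/Sun
Both conditions hold in: 2101, 2107, 2118, 2129, 2135, 2146, 2157, 2163 — 8.

8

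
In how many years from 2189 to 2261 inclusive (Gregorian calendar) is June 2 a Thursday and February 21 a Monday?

Check each year's weekday for June 2 and February 21:
  2189: Tue/Sat  2190: Wed/Sun  2191: Thu/Mon ✓  2192: Sat/Tue  2193: Sun/Thu  2194: Mon/Fri  2195: Tue/Sat  2196: Thu/Sun  2197: Fri/Tue  2198: Sat/Wed  2199: Sun/Thu  2200: Mon/Fri  2201: Tue/Sat  2202: Wed/Sun  …(45 more)…  2248: Fri/Mon  2249: Sat/Wed  2250: Sun/Thu  2251: Mon/Fri  2252: Wed/Sat  2253: Thu/Mon ✓  2254: Fri/Tue  2255: Sat/Wed  2256: Mon/Thu  2257: Tue/Sat  2258: Wed/Sun  2259: Thu/Mon ✓  2260: Sat/Tue  2261: Sun/Thu
Both conditions hold in: 2191, 2203, 2214, 2225, 2231, 2242, 2253, 2259 — 8.

8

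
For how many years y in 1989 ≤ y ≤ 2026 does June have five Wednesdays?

10

June has 30 days; it has five Wednesdays when Wednesday falls among the first (month-length − 28) days — i.e. when June 1 is one of Wednesday/Tuesday.
June 1 by year: 1989:Thu 1990:Fri 1991:Sat 1992:Mon 1993:Tue✓ 1994:Wed✓ 1995:Thu 1996:Sat 1997:Sun 1998:Mon 1999:Tue✓ 2000:Thu 2001:Fri 2002:Sat 2003:Sun …(8 more)… 2012:Fri 2013:Sat 2014:Sun 2015:Mon 2016:Wed✓ 2017:Thu 2018:Fri 2019:Sat 2020:Mon 2021:Tue✓ 2022:Wed✓ 2023:Thu 2024:Sat 2025:Sun 2026:Mon
Years with five Wednesdays: 1993, 1994, 1999, 2004, 2005, 2010, 2011, 2016, 2021, 2022 → 10.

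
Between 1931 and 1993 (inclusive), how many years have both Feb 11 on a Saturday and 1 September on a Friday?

7

Check each year's weekday for Feb 11 and 1 September:
  1931: Wed/Tue  1932: Thu/Thu  1933: Sat/Fri ✓  1934: Sun/Sat  1935: Mon/Sun  1936: Tue/Tue  1937: Thu/Wed  1938: Fri/Thu  1939: Sat/Fri ✓  1940: Sun/Sun  1941: Tue/Mon  1942: Wed/Tue  1943: Thu/Wed  1944: Fri/Fri  …(35 more)…  1980: Mon/Mon  1981: Wed/Tue  1982: Thu/Wed  1983: Fri/Thu  1984: Sat/Sat  1985: Mon/Sun  1986: Tue/Mon  1987: Wed/Tue  1988: Thu/Thu  1989: Sat/Fri ✓  1990: Sun/Sat  1991: Mon/Sun  1992: Tue/Tue  1993: Thu/Wed
Both conditions hold in: 1933, 1939, 1950, 1961, 1967, 1978, 1989 — 7.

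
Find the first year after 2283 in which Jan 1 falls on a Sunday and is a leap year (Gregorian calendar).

2288

Jan 1 advances by 2 weekdays after a leap year and by 1 after a common year.
2283: Jan 1 is Monday.
2284: Tuesday (leap)
2285: Thursday
2286: Friday
2287: Saturday
2288: Sunday (leap)
2288 begins on a Sunday and is a leap year.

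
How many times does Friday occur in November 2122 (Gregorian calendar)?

4

November 2122 has 30 days and begins on Sunday.
The first Friday is November 6.
Fridays fall on 6, 13, 20, 27 — that's 4.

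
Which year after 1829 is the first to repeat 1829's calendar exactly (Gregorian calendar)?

1835

Two years share a calendar iff Jan 1 falls on the same weekday and both are leap or both are common. 1829: Jan 1 is Thursday, common year.
1830: Jan 1 Friday, common
1831: Jan 1 Saturday, common
1832: Jan 1 Sunday, leap
1833: Jan 1 Tuesday, common
1834: Jan 1 Wednesday, common
1835: Jan 1 Thursday, common
1835 matches on both conditions.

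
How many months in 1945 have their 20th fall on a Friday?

Check the 20th of each month of 1945: Jan 20: Sat, Feb 20: Tue, Mar 20: Tue, Apr 20: Fri, May 20: Sun, Jun 20: Wed, Jul 20: Fri, Aug 20: Mon, Sep 20: Thu, Oct 20: Sat, Nov 20: Tue, Dec 20: Thu.
Friday occurs in April, July — 2 months.

2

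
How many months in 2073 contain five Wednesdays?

4

A month of length L has five Wednesdays iff its first Wednesday is on day ≤ L−28 (so day 1–3 in a 31-day month, 1–2 in a 30-day month, day 1 in a leap February).
Checking each month of 2073: Jan starts Sun (31d); Feb starts Wed (28d); Mar starts Wed (31d) ✓; Apr starts Sat (30d); May starts Mon (31d) ✓; Jun starts Thu (30d); Jul starts Sat (31d); Aug starts Tue (31d) ✓; Sep starts Fri (30d); Oct starts Sun (31d); Nov starts Wed (30d) ✓; Dec starts Fri (31d).
Five-Wednesday months: March, May, August, November → 4.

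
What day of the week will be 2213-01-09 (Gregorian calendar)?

January 1, 2213 is a Friday.
January 9 is day 9 of the year, i.e. 8 days after Jan 1.
8 mod 7 = 1, so advance 1 weekday from Friday: Saturday.

Saturday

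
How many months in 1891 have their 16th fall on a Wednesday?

2

Check the 16th of each month of 1891: Jan 16: Fri, Feb 16: Mon, Mar 16: Mon, Apr 16: Thu, May 16: Sat, Jun 16: Tue, Jul 16: Thu, Aug 16: Sun, Sep 16: Wed, Oct 16: Fri, Nov 16: Mon, Dec 16: Wed.
Wednesday occurs in September, December — 2 months.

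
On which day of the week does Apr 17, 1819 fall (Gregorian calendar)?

January 1, 1819 is a Friday.
April 17 is day 107 of the year, i.e. 106 days after Jan 1.
106 mod 7 = 1, so advance 1 weekday from Friday: Saturday.

Saturday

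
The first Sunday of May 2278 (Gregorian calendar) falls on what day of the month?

5

May 1, 2278 is a Wednesday, so the first Sunday is the 5th.
The first Sunday is 5 + 0 = 5.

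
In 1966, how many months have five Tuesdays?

4

A month of length L has five Tuesdays iff its first Tuesday is on day ≤ L−28 (so day 1–3 in a 31-day month, 1–2 in a 30-day month, day 1 in a leap February).
Checking each month of 1966: Jan starts Sat (31d); Feb starts Tue (28d); Mar starts Tue (31d) ✓; Apr starts Fri (30d); May starts Sun (31d) ✓; Jun starts Wed (30d); Jul starts Fri (31d); Aug starts Mon (31d) ✓; Sep starts Thu (30d); Oct starts Sat (31d); Nov starts Tue (30d) ✓; Dec starts Thu (31d).
Five-Tuesday months: March, May, August, November → 4.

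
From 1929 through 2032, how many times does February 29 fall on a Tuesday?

Leap years in 1929–2032: 26 of them.
Feb 29 weekday advances by 5 (mod 7) from one leap year to the next four years later (or differs when a century non-leap intervenes).
Leap-day weekdays: 1932:Mon 1936:Sat 1940:Thu 1944:Tue✓ 1948:Sun 1952:Fri 1956:Wed 1960:Mon 1964:Sat 1968:Thu 1972:Tue✓ 1976:Sun 1980:Fri 1984:Wed 1988:Mon 1992:Sat 1996:Thu 2000:Tue✓ 2004:Sun 2008:Fri 2012:Wed 2016:Mon 2020:Sat 2024:Thu 2028:Tue✓ 2032:Sun
Tuesday: 1944, 1972, 2000, 2028 → 4.

4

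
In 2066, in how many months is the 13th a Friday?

Check the 13th of each month of 2066: Jan 13: Wed, Feb 13: Sat, Mar 13: Sat, Apr 13: Tue, May 13: Thu, Jun 13: Sun, Jul 13: Tue, Aug 13: Fri, Sep 13: Mon, Oct 13: Wed, Nov 13: Sat, Dec 13: Mon.
Friday occurs in August — 1 month.

1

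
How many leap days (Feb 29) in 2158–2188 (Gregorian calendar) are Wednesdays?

Leap years in 2158–2188: 8 of them.
Feb 29 weekday advances by 5 (mod 7) from one leap year to the next four years later (or differs when a century non-leap intervenes).
Leap-day weekdays: 2160:Fri 2164:Wed✓ 2168:Mon 2172:Sat 2176:Thu 2180:Tue 2184:Sun 2188:Fri
Wednesday: 2164 → 1.

1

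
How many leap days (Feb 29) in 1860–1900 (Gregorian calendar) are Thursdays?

1

Leap years in 1860–1900: 10 of them.
Feb 29 weekday advances by 5 (mod 7) from one leap year to the next four years later (or differs when a century non-leap intervenes).
Leap-day weekdays: 1860:Wed 1864:Mon 1868:Sat 1872:Thu✓ 1876:Tue 1880:Sun 1884:Fri 1888:Wed 1892:Mon 1896:Sat
Thursday: 1872 → 1.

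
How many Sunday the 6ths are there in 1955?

3

Check the 6th of each month of 1955: Jan 6: Thu, Feb 6: Sun, Mar 6: Sun, Apr 6: Wed, May 6: Fri, Jun 6: Mon, Jul 6: Wed, Aug 6: Sat, Sep 6: Tue, Oct 6: Thu, Nov 6: Sun, Dec 6: Tue.
Sunday occurs in February, March, November — 3 months.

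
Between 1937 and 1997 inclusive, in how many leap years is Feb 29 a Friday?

Leap years in 1937–1997: 15 of them.
Feb 29 weekday advances by 5 (mod 7) from one leap year to the next four years later (or differs when a century non-leap intervenes).
Leap-day weekdays: 1940:Thu 1944:Tue 1948:Sun 1952:Fri✓ 1956:Wed 1960:Mon 1964:Sat 1968:Thu 1972:Tue 1976:Sun 1980:Fri✓ 1984:Wed 1988:Mon 1992:Sat 1996:Thu
Friday: 1952, 1980 → 2.

2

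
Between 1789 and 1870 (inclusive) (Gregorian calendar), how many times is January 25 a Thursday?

Track January 25's weekday year by year (advancing +1, or +2 across a Feb 29):
  1789: Sun  1790: Mon (+1)  1791: Tue (+1)  1792: Wed (+1)  1793: Fri (+2)
  1794: Sat (+1)  1795: Sun (+1)  1796: Mon (+1)  1797: Wed (+2)  1798: Thu (+1) ✓
  1799: Fri (+1)  1800: Sat (+1)  1801: Sun (+1)  1802: Mon (+1)  … (54 more years) …
  1857: Sun (+2)  1858: Mon (+1)  1859: Tue (+1)  1860: Wed (+1)  1861: Fri (+2)
  1862: Sat (+1)  1863: Sun (+1)  1864: Mon (+1)  1865: Wed (+2)  1866: Thu (+1) ✓
  1867: Fri (+1)  1868: Sat (+1)  1869: Mon (+2)  1870: Tue (+1)
Thursday years: 1798, 1810, 1816, 1821, 1827, 1838, 1844, 1849, 1855, 1866 — 10 in total.

10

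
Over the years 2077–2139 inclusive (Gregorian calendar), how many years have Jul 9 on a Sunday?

8

Track Jul 9's weekday year by year (advancing +1, or +2 across a Feb 29):
  2077: Fri  2078: Sat (+1)  2079: Sun (+1) ✓  2080: Tue (+2)  2081: Wed (+1)
  2082: Thu (+1)  2083: Fri (+1)  2084: Sun (+2) ✓  2085: Mon (+1)  2086: Tue (+1)
  2087: Wed (+1)  2088: Fri (+2)  2089: Sat (+1)  2090: Sun (+1) ✓  … (35 more years) …
  2126: Tue (+1)  2127: Wed (+1)  2128: Fri (+2)  2129: Sat (+1)  2130: Sun (+1) ✓
  2131: Mon (+1)  2132: Wed (+2)  2133: Thu (+1)  2134: Fri (+1)  2135: Sat (+1)
  2136: Mon (+2)  2137: Tue (+1)  2138: Wed (+1)  2139: Thu (+1)
Sunday years: 2079, 2084, 2090, 2102, 2113, 2119, 2124, 2130 — 8 in total.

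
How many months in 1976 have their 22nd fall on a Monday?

Check the 22nd of each month of 1976: Jan 22: Thu, Feb 22: Sun, Mar 22: Mon, Apr 22: Thu, May 22: Sat, Jun 22: Tue, Jul 22: Thu, Aug 22: Sun, Sep 22: Wed, Oct 22: Fri, Nov 22: Mon, Dec 22: Wed.
Monday occurs in March, November — 2 months.

2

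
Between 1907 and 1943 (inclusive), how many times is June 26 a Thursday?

5

Track June 26's weekday year by year (advancing +1, or +2 across a Feb 29):
  1907: Wed  1908: Fri (+2)  1909: Sat (+1)  1910: Sun (+1)  1911: Mon (+1)
  1912: Wed (+2)  1913: Thu (+1) ✓  1914: Fri (+1)  1915: Sat (+1)  1916: Mon (+2)
  1917: Tue (+1)  1918: Wed (+1)  1919: Thu (+1) ✓  1920: Sat (+2)  … (9 more years) …
  1930: Thu (+1) ✓  1931: Fri (+1)  1932: Sun (+2)  1933: Mon (+1)  1934: Tue (+1)
  1935: Wed (+1)  1936: Fri (+2)  1937: Sat (+1)  1938: Sun (+1)  1939: Mon (+1)
  1940: Wed (+2)  1941: Thu (+1) ✓  1942: Fri (+1)  1943: Sat (+1)
Thursday years: 1913, 1919, 1924, 1930, 1941 — 5 in total.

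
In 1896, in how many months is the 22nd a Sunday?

Check the 22nd of each month of 1896: Jan 22: Wed, Feb 22: Sat, Mar 22: Sun, Apr 22: Wed, May 22: Fri, Jun 22: Mon, Jul 22: Wed, Aug 22: Sat, Sep 22: Tue, Oct 22: Thu, Nov 22: Sun, Dec 22: Tue.
Sunday occurs in March, November — 2 months.

2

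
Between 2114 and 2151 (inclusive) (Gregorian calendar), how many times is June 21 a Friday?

Track June 21's weekday year by year (advancing +1, or +2 across a Feb 29):
  2114: Thu  2115: Fri (+1) ✓  2116: Sun (+2)  2117: Mon (+1)  2118: Tue (+1)
  2119: Wed (+1)  2120: Fri (+2) ✓  2121: Sat (+1)  2122: Sun (+1)  2123: Mon (+1)
  2124: Wed (+2)  2125: Thu (+1)  2126: Fri (+1) ✓  2127: Sat (+1)  … (10 more years) …
  2138: Sat (+1)  2139: Sun (+1)  2140: Tue (+2)  2141: Wed (+1)  2142: Thu (+1)
  2143: Fri (+1) ✓  2144: Sun (+2)  2145: Mon (+1)  2146: Tue (+1)  2147: Wed (+1)
  2148: Fri (+2) ✓  2149: Sat (+1)  2150: Sun (+1)  2151: Mon (+1)
Friday years: 2115, 2120, 2126, 2137, 2143, 2148 — 6 in total.

6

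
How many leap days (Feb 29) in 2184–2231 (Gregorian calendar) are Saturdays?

1

Leap years in 2184–2231: 11 of them.
Feb 29 weekday advances by 5 (mod 7) from one leap year to the next four years later (or differs when a century non-leap intervenes).
Leap-day weekdays: 2184:Sun 2188:Fri 2192:Wed 2196:Mon 2204:Wed 2208:Mon 2212:Sat✓ 2216:Thu 2220:Tue 2224:Sun 2228:Fri
Saturday: 2212 → 1.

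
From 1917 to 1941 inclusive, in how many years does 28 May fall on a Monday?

Track 28 May's weekday year by year (advancing +1, or +2 across a Feb 29):
  1917: Mon ✓  1918: Tue (+1)  1919: Wed (+1)  1920: Fri (+2)  1921: Sat (+1)
  1922: Sun (+1)  1923: Mon (+1) ✓  1924: Wed (+2)  1925: Thu (+1)  1926: Fri (+1)
  1927: Sat (+1)  1928: Mon (+2) ✓  1929: Tue (+1)  1930: Wed (+1)  1931: Thu (+1)
  1932: Sat (+2)  1933: Sun (+1)  1934: Mon (+1) ✓  1935: Tue (+1)  1936: Thu (+2)
  1937: Fri (+1)  1938: Sat (+1)  1939: Sun (+1)  1940: Tue (+2)  1941: Wed (+1)
Monday years: 1917, 1923, 1928, 1934 — 4 in total.

4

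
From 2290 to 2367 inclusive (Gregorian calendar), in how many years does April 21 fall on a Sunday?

11

Track April 21's weekday year by year (advancing +1, or +2 across a Feb 29):
  2290: Mon  2291: Tue (+1)  2292: Thu (+2)  2293: Fri (+1)  2294: Sat (+1)
  2295: Sun (+1) ✓  2296: Tue (+2)  2297: Wed (+1)  2298: Thu (+1)  2299: Fri (+1)
  2300: Sat (+1)  2301: Sun (+1) ✓  2302: Mon (+1)  2303: Tue (+1)  … (50 more years) …
  2354: Wed (+1)  2355: Thu (+1)  2356: Sat (+2)  2357: Sun (+1) ✓  2358: Mon (+1)
  2359: Tue (+1)  2360: Thu (+2)  2361: Fri (+1)  2362: Sat (+1)  2363: Sun (+1) ✓
  2364: Tue (+2)  2365: Wed (+1)  2366: Thu (+1)  2367: Fri (+1)
Sunday years: 2295, 2301, 2307, 2312, 2318, 2329, 2335, 2340, 2346, 2357, 2363 — 11 in total.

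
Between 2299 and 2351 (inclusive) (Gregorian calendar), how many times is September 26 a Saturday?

Track September 26's weekday year by year (advancing +1, or +2 across a Feb 29):
  2299: Tue  2300: Wed (+1)  2301: Thu (+1)  2302: Fri (+1)  2303: Sat (+1) ✓
  2304: Mon (+2)  2305: Tue (+1)  2306: Wed (+1)  2307: Thu (+1)  2308: Sat (+2) ✓
  2309: Sun (+1)  2310: Mon (+1)  2311: Tue (+1)  2312: Thu (+2)  … (25 more years) …
  2338: Mon (+1)  2339: Tue (+1)  2340: Thu (+2)  2341: Fri (+1)  2342: Sat (+1) ✓
  2343: Sun (+1)  2344: Tue (+2)  2345: Wed (+1)  2346: Thu (+1)  2347: Fri (+1)
  2348: Sun (+2)  2349: Mon (+1)  2350: Tue (+1)  2351: Wed (+1)
Saturday years: 2303, 2308, 2314, 2325, 2331, 2336, 2342 — 7 in total.

7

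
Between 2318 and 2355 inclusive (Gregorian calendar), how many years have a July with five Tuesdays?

16

July has 31 days; it has five Tuesdays when Tuesday falls among the first (month-length − 28) days — i.e. when July 1 is one of Tuesday/Monday/Sunday.
July 1 by year: 2318:Mon✓ 2319:Tue✓ 2320:Thu 2321:Fri 2322:Sat 2323:Sun✓ 2324:Tue✓ 2325:Wed 2326:Thu 2327:Fri 2328:Sun✓ 2329:Mon✓ 2330:Tue✓ 2331:Wed 2332:Fri …(8 more)… 2341:Tue✓ 2342:Wed 2343:Thu 2344:Sat 2345:Sun✓ 2346:Mon✓ 2347:Tue✓ 2348:Thu 2349:Fri 2350:Sat 2351:Sun✓ 2352:Tue✓ 2353:Wed 2354:Thu 2355:Fri
Years with five Tuesdays: 2318, 2319, 2323, 2324, 2328, 2329, 2330, 2334, 2335, 2340, 2341, 2345, 2346, 2347, 2351, 2352 → 16.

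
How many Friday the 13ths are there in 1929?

2

Check the 13th of each month of 1929: Jan 13: Sun, Feb 13: Wed, Mar 13: Wed, Apr 13: Sat, May 13: Mon, Jun 13: Thu, Jul 13: Sat, Aug 13: Tue, Sep 13: Fri, Oct 13: Sun, Nov 13: Wed, Dec 13: Fri.
Friday occurs in September, December — 2 months.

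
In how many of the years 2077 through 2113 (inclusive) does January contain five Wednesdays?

January has 31 days; it has five Wednesdays when Wednesday falls among the first (month-length − 28) days — i.e. when January 1 is one of Wednesday/Tuesday/Monday.
January 1 by year: 2077:Fri 2078:Sat 2079:Sun 2080:Mon✓ 2081:Wed✓ 2082:Thu 2083:Fri 2084:Sat 2085:Mon✓ 2086:Tue✓ 2087:Wed✓ 2088:Thu 2089:Sat 2090:Sun 2091:Mon✓ …(7 more)… 2099:Thu 2100:Fri 2101:Sat 2102:Sun 2103:Mon✓ 2104:Tue✓ 2105:Thu 2106:Fri 2107:Sat 2108:Sun 2109:Tue✓ 2110:Wed✓ 2111:Thu 2112:Fri 2113:Sun
Years with five Wednesdays: 2080, 2081, 2085, 2086, 2087, 2091, 2092, 2097, 2098, 2103, 2104, 2109, 2110 → 13.

13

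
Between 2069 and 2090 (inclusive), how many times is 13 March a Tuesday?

Track 13 March's weekday year by year (advancing +1, or +2 across a Feb 29):
  2069: Wed  2070: Thu (+1)  2071: Fri (+1)  2072: Sun (+2)  2073: Mon (+1)
  2074: Tue (+1) ✓  2075: Wed (+1)  2076: Fri (+2)  2077: Sat (+1)  2078: Sun (+1)
  2079: Mon (+1)  2080: Wed (+2)  2081: Thu (+1)  2082: Fri (+1)  2083: Sat (+1)
  2084: Mon (+2)  2085: Tue (+1) ✓  2086: Wed (+1)  2087: Thu (+1)  2088: Sat (+2)
  2089: Sun (+1)  2090: Mon (+1)
Tuesday years: 2074, 2085 — 2 in total.

2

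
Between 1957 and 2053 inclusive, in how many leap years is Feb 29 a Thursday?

4

Leap years in 1957–2053: 24 of them.
Feb 29 weekday advances by 5 (mod 7) from one leap year to the next four years later (or differs when a century non-leap intervenes).
Leap-day weekdays: 1960:Mon 1964:Sat 1968:Thu✓ 1972:Tue 1976:Sun 1980:Fri 1984:Wed 1988:Mon 1992:Sat 1996:Thu✓ 2000:Tue 2004:Sun 2008:Fri 2012:Wed 2016:Mon 2020:Sat 2024:Thu✓ 2028:Tue 2032:Sun 2036:Fri 2040:Wed 2044:Mon 2048:Sat 2052:Thu✓
Thursday: 1968, 1996, 2024, 2052 → 4.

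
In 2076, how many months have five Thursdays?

A month of length L has five Thursdays iff its first Thursday is on day ≤ L−28 (so day 1–3 in a 31-day month, 1–2 in a 30-day month, day 1 in a leap February).
Checking each month of 2076: Jan starts Wed (31d) ✓; Feb starts Sat (29d); Mar starts Sun (31d); Apr starts Wed (30d) ✓; May starts Fri (31d); Jun starts Mon (30d); Jul starts Wed (31d) ✓; Aug starts Sat (31d); Sep starts Tue (30d); Oct starts Thu (31d) ✓; Nov starts Sun (30d); Dec starts Tue (31d) ✓.
Five-Thursday months: January, April, July, October, December → 5.

5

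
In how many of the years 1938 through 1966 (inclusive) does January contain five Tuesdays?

12

January has 31 days; it has five Tuesdays when Tuesday falls among the first (month-length − 28) days — i.e. when January 1 is one of Tuesday/Monday/Sunday.
January 1 by year: 1938:Sat 1939:Sun✓ 1940:Mon✓ 1941:Wed 1942:Thu 1943:Fri 1944:Sat 1945:Mon✓ 1946:Tue✓ 1947:Wed 1948:Thu 1949:Sat 1950:Sun✓ 1951:Mon✓ 1952:Tue✓ 1953:Thu 1954:Fri 1955:Sat 1956:Sun✓ 1957:Tue✓ 1958:Wed 1959:Thu 1960:Fri 1961:Sun✓ 1962:Mon✓ 1963:Tue✓ 1964:Wed 1965:Fri 1966:Sat
Years with five Tuesdays: 1939, 1940, 1945, 1946, 1950, 1951, 1952, 1956, 1957, 1961, 1962, 1963 → 12.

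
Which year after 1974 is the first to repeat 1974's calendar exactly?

1985

Two years share a calendar iff Jan 1 falls on the same weekday and both are leap or both are common. 1974: Jan 1 is Tuesday, common year.
1975: Jan 1 Wednesday, common
1976: Jan 1 Thursday, leap
1977: Jan 1 Saturday, common
1978: Jan 1 Sunday, common
1979: Jan 1 Monday, common
1980: Jan 1 Tuesday, leap
1981: Jan 1 Thursday, common
1982: Jan 1 Friday, common
1983: Jan 1 Saturday, common
1984: Jan 1 Sunday, leap
1985: Jan 1 Tuesday, common
1985 matches on both conditions.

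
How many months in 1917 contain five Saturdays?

A month of length L has five Saturdays iff its first Saturday is on day ≤ L−28 (so day 1–3 in a 31-day month, 1–2 in a 30-day month, day 1 in a leap February).
Checking each month of 1917: Jan starts Mon (31d); Feb starts Thu (28d); Mar starts Thu (31d) ✓; Apr starts Sun (30d); May starts Tue (31d); Jun starts Fri (30d) ✓; Jul starts Sun (31d); Aug starts Wed (31d); Sep starts Sat (30d) ✓; Oct starts Mon (31d); Nov starts Thu (30d); Dec starts Sat (31d) ✓.
Five-Saturday months: March, June, September, December → 4.

4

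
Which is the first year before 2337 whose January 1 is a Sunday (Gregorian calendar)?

2333

Jan 1 advances by 2 weekdays after a leap year and by 1 after a common year.
2337: Jan 1 is Friday.
2336: Wednesday (leap)
2335: Tuesday
2334: Monday
2333: Sunday
2333 begins on a Sunday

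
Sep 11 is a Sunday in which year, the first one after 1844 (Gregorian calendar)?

From one year to the next, a fixed date's weekday advances by 1, or by 2 when a Feb 29 lies between the two dates.
1844: September 11 is Wednesday.
1845: Thursday (+1)
1846: Friday (+1)
1847: Saturday (+1)
1848: Monday (+2)
1849: Tuesday (+1)
1850: Wednesday (+1)
1851: Thursday (+1)
1852: Saturday (+2)
1853: Sunday (+1)
Sep 11 falls on a Sunday in 1853.

1853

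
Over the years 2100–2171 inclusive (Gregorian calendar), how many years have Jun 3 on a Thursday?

10

Track Jun 3's weekday year by year (advancing +1, or +2 across a Feb 29):
  2100: Thu ✓  2101: Fri (+1)  2102: Sat (+1)  2103: Sun (+1)  2104: Tue (+2)
  2105: Wed (+1)  2106: Thu (+1) ✓  2107: Fri (+1)  2108: Sun (+2)  2109: Mon (+1)
  2110: Tue (+1)  2111: Wed (+1)  2112: Fri (+2)  2113: Sat (+1)  … (44 more years) …
  2158: Sat (+1)  2159: Sun (+1)  2160: Tue (+2)  2161: Wed (+1)  2162: Thu (+1) ✓
  2163: Fri (+1)  2164: Sun (+2)  2165: Mon (+1)  2166: Tue (+1)  2167: Wed (+1)
  2168: Fri (+2)  2169: Sat (+1)  2170: Sun (+1)  2171: Mon (+1)
Thursday years: 2100, 2106, 2117, 2123, 2128, 2134, 2145, 2151, 2156, 2162 — 10 in total.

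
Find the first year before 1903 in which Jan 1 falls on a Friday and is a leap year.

Jan 1 advances by 2 weekdays after a leap year and by 1 after a common year.
1903: Jan 1 is Thursday.
1902: Wednesday
1901: Tuesday
1900: Monday
1899: Sunday
1898: Saturday
1897: Friday
1896: Wednesday (leap)
1895: Tuesday
1894: Monday
1893: Sunday
1892: Friday (leap)
1892 begins on a Friday and is a leap year.

1892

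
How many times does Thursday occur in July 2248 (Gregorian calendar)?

July 2248 has 31 days and begins on Saturday.
The first Thursday is July 6.
Thursdays fall on 6, 13, 20, 27 — that's 4.

4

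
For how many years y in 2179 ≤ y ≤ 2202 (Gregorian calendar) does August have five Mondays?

10

August has 31 days; it has five Mondays when Monday falls among the first (month-length − 28) days — i.e. when August 1 is one of Monday/Sunday/Saturday.
August 1 by year: 2179:Sun✓ 2180:Tue 2181:Wed 2182:Thu 2183:Fri 2184:Sun✓ 2185:Mon✓ 2186:Tue 2187:Wed 2188:Fri 2189:Sat✓ 2190:Sun✓ 2191:Mon✓ 2192:Wed 2193:Thu 2194:Fri 2195:Sat✓ 2196:Mon✓ 2197:Tue 2198:Wed 2199:Thu 2200:Fri 2201:Sat✓ 2202:Sun✓
Years with five Mondays: 2179, 2184, 2185, 2189, 2190, 2191, 2195, 2196, 2201, 2202 → 10.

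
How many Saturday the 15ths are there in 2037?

1

Check the 15th of each month of 2037: Jan 15: Thu, Feb 15: Sun, Mar 15: Sun, Apr 15: Wed, May 15: Fri, Jun 15: Mon, Jul 15: Wed, Aug 15: Sat, Sep 15: Tue, Oct 15: Thu, Nov 15: Sun, Dec 15: Tue.
Saturday occurs in August — 1 month.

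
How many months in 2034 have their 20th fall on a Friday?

Check the 20th of each month of 2034: Jan 20: Fri, Feb 20: Mon, Mar 20: Mon, Apr 20: Thu, May 20: Sat, Jun 20: Tue, Jul 20: Thu, Aug 20: Sun, Sep 20: Wed, Oct 20: Fri, Nov 20: Mon, Dec 20: Wed.
Friday occurs in January, October — 2 months.

2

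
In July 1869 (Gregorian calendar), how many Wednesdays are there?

July 1869 has 31 days and begins on Thursday.
The first Wednesday is July 7.
Wednesdays fall on 7, 14, 21, 28 — that's 4.

4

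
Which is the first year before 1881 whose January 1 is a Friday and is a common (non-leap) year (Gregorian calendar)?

Jan 1 advances by 2 weekdays after a leap year and by 1 after a common year.
1881: Jan 1 is Saturday.
1880: Thursday (leap)
1879: Wednesday
1878: Tuesday
1877: Monday
1876: Saturday (leap)
1875: Friday
1875 begins on a Friday and is a common year.

1875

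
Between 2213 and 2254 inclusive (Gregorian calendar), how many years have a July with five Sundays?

July has 31 days; it has five Sundays when Sunday falls among the first (month-length − 28) days — i.e. when July 1 is one of Sunday/Saturday/Friday.
July 1 by year: 2213:Thu 2214:Fri✓ 2215:Sat✓ 2216:Mon 2217:Tue 2218:Wed 2219:Thu 2220:Sat✓ 2221:Sun✓ 2222:Mon 2223:Tue 2224:Thu 2225:Fri✓ 2226:Sat✓ 2227:Sun✓ …(12 more)… 2240:Wed 2241:Thu 2242:Fri✓ 2243:Sat✓ 2244:Mon 2245:Tue 2246:Wed 2247:Thu 2248:Sat✓ 2249:Sun✓ 2250:Mon 2251:Tue 2252:Thu 2253:Fri✓ 2254:Sat✓
Years with five Sundays: 2214, 2215, 2220, 2221, 2225, 2226, 2227, 2231, 2232, 2236, 2237, 2238, 2242, 2243, 2248, 2249, 2253, 2254 → 18.

18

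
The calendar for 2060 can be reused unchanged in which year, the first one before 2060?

Two years share a calendar iff Jan 1 falls on the same weekday and both are leap or both are common. 2060: Jan 1 is Thursday, leap year.
2059: Jan 1 Wednesday, common
2058: Jan 1 Tuesday, common
2057: Jan 1 Monday, common
2056: Jan 1 Saturday, leap
2055: Jan 1 Friday, common
2054: Jan 1 Thursday, common
2053: Jan 1 Wednesday, common
2052: Jan 1 Monday, leap
2051: Jan 1 Sunday, common
2050: Jan 1 Saturday, common
2049: Jan 1 Friday, common
2048: Jan 1 Wednesday, leap
2047: Jan 1 Tuesday, common
2046: Jan 1 Monday, common
2045: Jan 1 Sunday, common
2044: Jan 1 Friday, leap
2043: Jan 1 Thursday, common
2042: Jan 1 Wednesday, common
2041: Jan 1 Tuesday, common
2040: Jan 1 Sunday, leap
2039: Jan 1 Saturday, common
2038: Jan 1 Friday, common
2037: Jan 1 Thursday, common
2036: Jan 1 Tuesday, leap
2035: Jan 1 Monday, common
2034: Jan 1 Sunday, common
2033: Jan 1 Saturday, common
2032: Jan 1 Thursday, leap
2032 matches on both conditions.

2032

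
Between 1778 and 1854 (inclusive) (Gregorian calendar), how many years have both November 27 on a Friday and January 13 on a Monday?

Check each year's weekday for November 27 and January 13:
  1778: Fri/Tue  1779: Sat/Wed  1780: Mon/Thu  1781: Tue/Sat  1782: Wed/Sun  1783: Thu/Mon  1784: Sat/Tue  1785: Sun/Thu  1786: Mon/Fri  1787: Tue/Sat  1788: Thu/Sun  1789: Fri/Tue  1790: Sat/Wed  1791: Sun/Thu  …(49 more)…  1841: Sat/Wed  1842: Sun/Thu  1843: Mon/Fri  1844: Wed/Sat  1845: Thu/Mon  1846: Fri/Tue  1847: Sat/Wed  1848: Mon/Thu  1849: Tue/Sat  1850: Wed/Sun  1851: Thu/Mon  1852: Sat/Tue  1853: Sun/Thu  1854: Mon/Fri
Both conditions hold in: 1812, 1840 — 2.

2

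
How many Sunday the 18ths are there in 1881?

Check the 18th of each month of 1881: Jan 18: Tue, Feb 18: Fri, Mar 18: Fri, Apr 18: Mon, May 18: Wed, Jun 18: Sat, Jul 18: Mon, Aug 18: Thu, Sep 18: Sun, Oct 18: Tue, Nov 18: Fri, Dec 18: Sun.
Sunday occurs in September, December — 2 months.

2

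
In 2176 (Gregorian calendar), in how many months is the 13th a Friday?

2

Check the 13th of each month of 2176: Jan 13: Sat, Feb 13: Tue, Mar 13: Wed, Apr 13: Sat, May 13: Mon, Jun 13: Thu, Jul 13: Sat, Aug 13: Tue, Sep 13: Fri, Oct 13: Sun, Nov 13: Wed, Dec 13: Fri.
Friday occurs in September, December — 2 months.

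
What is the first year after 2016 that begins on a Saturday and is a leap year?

2028

Jan 1 advances by 2 weekdays after a leap year and by 1 after a common year.
2016: Jan 1 is Friday (leap).
2017: Sunday
2018: Monday
2019: Tuesday
2020: Wednesday (leap)
2021: Friday
2022: Saturday
2023: Sunday
2024: Monday (leap)
2025: Wednesday
2026: Thursday
2027: Friday
2028: Saturday (leap)
2028 begins on a Saturday and is a leap year.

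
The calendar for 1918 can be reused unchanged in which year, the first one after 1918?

1929

Two years share a calendar iff Jan 1 falls on the same weekday and both are leap or both are common. 1918: Jan 1 is Tuesday, common year.
1919: Jan 1 Wednesday, common
1920: Jan 1 Thursday, leap
1921: Jan 1 Saturday, common
1922: Jan 1 Sunday, common
1923: Jan 1 Monday, common
1924: Jan 1 Tuesday, leap
1925: Jan 1 Thursday, common
1926: Jan 1 Friday, common
1927: Jan 1 Saturday, common
1928: Jan 1 Sunday, leap
1929: Jan 1 Tuesday, common
1929 matches on both conditions.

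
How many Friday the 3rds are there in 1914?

2

Check the 3rd of each month of 1914: Jan 3: Sat, Feb 3: Tue, Mar 3: Tue, Apr 3: Fri, May 3: Sun, Jun 3: Wed, Jul 3: Fri, Aug 3: Mon, Sep 3: Thu, Oct 3: Sat, Nov 3: Tue, Dec 3: Thu.
Friday occurs in April, July — 2 months.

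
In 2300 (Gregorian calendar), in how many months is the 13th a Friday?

2

Check the 13th of each month of 2300: Jan 13: Sat, Feb 13: Tue, Mar 13: Tue, Apr 13: Fri, May 13: Sun, Jun 13: Wed, Jul 13: Fri, Aug 13: Mon, Sep 13: Thu, Oct 13: Sat, Nov 13: Tue, Dec 13: Thu.
Friday occurs in April, July — 2 months.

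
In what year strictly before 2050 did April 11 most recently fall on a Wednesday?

From one year to the next, a fixed date's weekday advances by 1, or by 2 when a Feb 29 lies between the two dates.
2050: April 11 is Monday.
2049: Sunday (−1)
2048: Saturday (−1)
2047: Thursday (−2)
2046: Wednesday (−1)
April 11 falls on a Wednesday in 2046.

2046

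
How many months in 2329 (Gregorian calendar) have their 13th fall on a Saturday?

Check the 13th of each month of 2329: Jan 13: Sun, Feb 13: Wed, Mar 13: Wed, Apr 13: Sat, May 13: Mon, Jun 13: Thu, Jul 13: Sat, Aug 13: Tue, Sep 13: Fri, Oct 13: Sun, Nov 13: Wed, Dec 13: Fri.
Saturday occurs in April, July — 2 months.

2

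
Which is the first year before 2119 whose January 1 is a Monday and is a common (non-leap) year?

2114

Jan 1 advances by 2 weekdays after a leap year and by 1 after a common year.
2119: Jan 1 is Sunday.
2118: Saturday
2117: Friday
2116: Wednesday (leap)
2115: Tuesday
2114: Monday
2114 begins on a Monday and is a common year.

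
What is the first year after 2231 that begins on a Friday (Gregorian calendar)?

Jan 1 advances by 2 weekdays after a leap year and by 1 after a common year.
2231: Jan 1 is Saturday.
2232: Sunday (leap)
2233: Tuesday
2234: Wednesday
2235: Thursday
2236: Friday (leap)
2236 begins on a Friday

2236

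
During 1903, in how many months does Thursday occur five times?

5

A month of length L has five Thursdays iff its first Thursday is on day ≤ L−28 (so day 1–3 in a 31-day month, 1–2 in a 30-day month, day 1 in a leap February).
Checking each month of 1903: Jan starts Thu (31d) ✓; Feb starts Sun (28d); Mar starts Sun (31d); Apr starts Wed (30d) ✓; May starts Fri (31d); Jun starts Mon (30d); Jul starts Wed (31d) ✓; Aug starts Sat (31d); Sep starts Tue (30d); Oct starts Thu (31d) ✓; Nov starts Sun (30d); Dec starts Tue (31d) ✓.
Five-Thursday months: January, April, July, October, December → 5.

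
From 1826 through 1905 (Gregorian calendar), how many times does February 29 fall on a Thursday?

Leap years in 1826–1905: 19 of them.
Feb 29 weekday advances by 5 (mod 7) from one leap year to the next four years later (or differs when a century non-leap intervenes).
Leap-day weekdays: 1828:Fri 1832:Wed 1836:Mon 1840:Sat 1844:Thu✓ 1848:Tue 1852:Sun 1856:Fri 1860:Wed 1864:Mon 1868:Sat 1872:Thu✓ 1876:Tue 1880:Sun 1884:Fri 1888:Wed 1892:Mon 1896:Sat 1904:Mon
Thursday: 1844, 1872 → 2.

2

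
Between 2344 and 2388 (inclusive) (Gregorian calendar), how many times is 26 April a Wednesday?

Track 26 April's weekday year by year (advancing +1, or +2 across a Feb 29):
  2344: Wed ✓  2345: Thu (+1)  2346: Fri (+1)  2347: Sat (+1)  2348: Mon (+2)
  2349: Tue (+1)  2350: Wed (+1) ✓  2351: Thu (+1)  2352: Sat (+2)  2353: Sun (+1)
  2354: Mon (+1)  2355: Tue (+1)  2356: Thu (+2)  2357: Fri (+1)  … (17 more years) …
  2375: Sat (+1)  2376: Mon (+2)  2377: Tue (+1)  2378: Wed (+1) ✓  2379: Thu (+1)
  2380: Sat (+2)  2381: Sun (+1)  2382: Mon (+1)  2383: Tue (+1)  2384: Thu (+2)
  2385: Fri (+1)  2386: Sat (+1)  2387: Sun (+1)  2388: Tue (+2)
Wednesday years: 2344, 2350, 2361, 2367, 2372, 2378 — 6 in total.

6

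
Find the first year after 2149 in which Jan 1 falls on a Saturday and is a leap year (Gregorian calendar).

Jan 1 advances by 2 weekdays after a leap year and by 1 after a common year.
2149: Jan 1 is Wednesday.
2150: Thursday
2151: Friday
2152: Saturday (leap)
2152 begins on a Saturday and is a leap year.

2152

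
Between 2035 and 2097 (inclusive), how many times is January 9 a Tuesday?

Track January 9's weekday year by year (advancing +1, or +2 across a Feb 29):
  2035: Tue ✓  2036: Wed (+1)  2037: Fri (+2)  2038: Sat (+1)  2039: Sun (+1)
  2040: Mon (+1)  2041: Wed (+2)  2042: Thu (+1)  2043: Fri (+1)  2044: Sat (+1)
  2045: Mon (+2)  2046: Tue (+1) ✓  2047: Wed (+1)  2048: Thu (+1)  … (35 more years) …
  2084: Sun (+1)  2085: Tue (+2) ✓  2086: Wed (+1)  2087: Thu (+1)  2088: Fri (+1)
  2089: Sun (+2)  2090: Mon (+1)  2091: Tue (+1) ✓  2092: Wed (+1)  2093: Fri (+2)
  2094: Sat (+1)  2095: Sun (+1)  2096: Mon (+1)  2097: Wed (+2)
Tuesday years: 2035, 2046, 2052, 2057, 2063, 2074, 2080, 2085, 2091 — 9 in total.

9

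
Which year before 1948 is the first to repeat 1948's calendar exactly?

Two years share a calendar iff Jan 1 falls on the same weekday and both are leap or both are common. 1948: Jan 1 is Thursday, leap year.
1947: Jan 1 Wednesday, common
1946: Jan 1 Tuesday, common
1945: Jan 1 Monday, common
1944: Jan 1 Saturday, leap
1943: Jan 1 Friday, common
1942: Jan 1 Thursday, common
1941: Jan 1 Wednesday, common
1940: Jan 1 Monday, leap
1939: Jan 1 Sunday, common
1938: Jan 1 Saturday, common
1937: Jan 1 Friday, common
1936: Jan 1 Wednesday, leap
1935: Jan 1 Tuesday, common
1934: Jan 1 Monday, common
1933: Jan 1 Sunday, common
1932: Jan 1 Friday, leap
1931: Jan 1 Thursday, common
1930: Jan 1 Wednesday, common
1929: Jan 1 Tuesday, common
1928: Jan 1 Sunday, leap
1927: Jan 1 Saturday, common
1926: Jan 1 Friday, common
1925: Jan 1 Thursday, common
1924: Jan 1 Tuesday, leap
1923: Jan 1 Monday, common
1922: Jan 1 Sunday, common
1921: Jan 1 Saturday, common
1920: Jan 1 Thursday, leap
1920 matches on both conditions.

1920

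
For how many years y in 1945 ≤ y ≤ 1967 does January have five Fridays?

January has 31 days; it has five Fridays when Friday falls among the first (month-length − 28) days — i.e. when January 1 is one of Friday/Thursday/Wednesday.
January 1 by year: 1945:Mon 1946:Tue 1947:Wed✓ 1948:Thu✓ 1949:Sat 1950:Sun 1951:Mon 1952:Tue 1953:Thu✓ 1954:Fri✓ 1955:Sat 1956:Sun 1957:Tue 1958:Wed✓ 1959:Thu✓ 1960:Fri✓ 1961:Sun 1962:Mon 1963:Tue 1964:Wed✓ 1965:Fri✓ 1966:Sat 1967:Sun
Years with five Fridays: 1947, 1948, 1953, 1954, 1958, 1959, 1960, 1964, 1965 → 9.

9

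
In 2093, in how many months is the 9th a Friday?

2

Check the 9th of each month of 2093: Jan 9: Fri, Feb 9: Mon, Mar 9: Mon, Apr 9: Thu, May 9: Sat, Jun 9: Tue, Jul 9: Thu, Aug 9: Sun, Sep 9: Wed, Oct 9: Fri, Nov 9: Mon, Dec 9: Wed.
Friday occurs in January, October — 2 months.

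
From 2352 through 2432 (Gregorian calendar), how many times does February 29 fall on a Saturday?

Leap years in 2352–2432: 21 of them.
Feb 29 weekday advances by 5 (mod 7) from one leap year to the next four years later (or differs when a century non-leap intervenes).
Leap-day weekdays: 2352:Fri 2356:Wed 2360:Mon 2364:Sat✓ 2368:Thu 2372:Tue 2376:Sun 2380:Fri 2384:Wed 2388:Mon 2392:Sat✓ 2396:Thu 2400:Tue 2404:Sun 2408:Fri 2412:Wed 2416:Mon 2420:Sat✓ 2424:Thu 2428:Tue 2432:Sun
Saturday: 2364, 2392, 2420 → 3.

3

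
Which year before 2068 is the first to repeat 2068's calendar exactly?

2040

Two years share a calendar iff Jan 1 falls on the same weekday and both are leap or both are common. 2068: Jan 1 is Sunday, leap year.
2067: Jan 1 Saturday, common
2066: Jan 1 Friday, common
2065: Jan 1 Thursday, common
2064: Jan 1 Tuesday, leap
2063: Jan 1 Monday, common
2062: Jan 1 Sunday, common
2061: Jan 1 Saturday, common
2060: Jan 1 Thursday, leap
2059: Jan 1 Wednesday, common
2058: Jan 1 Tuesday, common
2057: Jan 1 Monday, common
2056: Jan 1 Saturday, leap
2055: Jan 1 Friday, common
2054: Jan 1 Thursday, common
2053: Jan 1 Wednesday, common
2052: Jan 1 Monday, leap
2051: Jan 1 Sunday, common
2050: Jan 1 Saturday, common
2049: Jan 1 Friday, common
2048: Jan 1 Wednesday, leap
2047: Jan 1 Tuesday, common
2046: Jan 1 Monday, common
2045: Jan 1 Sunday, common
2044: Jan 1 Friday, leap
2043: Jan 1 Thursday, common
2042: Jan 1 Wednesday, common
2041: Jan 1 Tuesday, common
2040: Jan 1 Sunday, leap
2040 matches on both conditions.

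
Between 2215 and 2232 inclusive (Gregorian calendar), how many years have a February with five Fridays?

February has 28 days (29 in leap years); it has five Fridays when Friday falls among the first (month-length − 28) days — i.e. when February 1 is Friday in a leap year (never in a common year).
February 1 by year: 2215:Wed 2216:Thu 2217:Sat 2218:Sun 2219:Mon 2220:Tue 2221:Thu 2222:Fri 2223:Sat 2224:Sun 2225:Tue 2226:Wed 2227:Thu 2228:Fri✓ 2229:Sun 2230:Mon 2231:Tue 2232:Wed
Years with five Fridays: 2228 → 1.

1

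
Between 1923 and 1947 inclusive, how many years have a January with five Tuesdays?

January has 31 days; it has five Tuesdays when Tuesday falls among the first (month-length − 28) days — i.e. when January 1 is one of Tuesday/Monday/Sunday.
January 1 by year: 1923:Mon✓ 1924:Tue✓ 1925:Thu 1926:Fri 1927:Sat 1928:Sun✓ 1929:Tue✓ 1930:Wed 1931:Thu 1932:Fri 1933:Sun✓ 1934:Mon✓ 1935:Tue✓ 1936:Wed 1937:Fri 1938:Sat 1939:Sun✓ 1940:Mon✓ 1941:Wed 1942:Thu 1943:Fri 1944:Sat 1945:Mon✓ 1946:Tue✓ 1947:Wed
Years with five Tuesdays: 1923, 1924, 1928, 1929, 1933, 1934, 1935, 1939, 1940, 1945, 1946 → 11.

11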